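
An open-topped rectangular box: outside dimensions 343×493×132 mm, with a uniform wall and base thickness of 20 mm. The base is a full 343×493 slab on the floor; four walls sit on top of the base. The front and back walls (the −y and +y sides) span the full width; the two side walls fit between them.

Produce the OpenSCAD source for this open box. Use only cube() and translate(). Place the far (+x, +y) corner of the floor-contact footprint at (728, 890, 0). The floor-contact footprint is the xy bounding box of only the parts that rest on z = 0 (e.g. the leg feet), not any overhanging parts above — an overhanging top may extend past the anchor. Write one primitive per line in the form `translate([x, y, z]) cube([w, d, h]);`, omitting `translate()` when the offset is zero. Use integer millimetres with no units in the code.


translate([385, 397, 0]) cube([343, 493, 20]);
translate([385, 397, 20]) cube([343, 20, 112]);
translate([385, 870, 20]) cube([343, 20, 112]);
translate([385, 417, 20]) cube([20, 453, 112]);
translate([708, 417, 20]) cube([20, 453, 112]);


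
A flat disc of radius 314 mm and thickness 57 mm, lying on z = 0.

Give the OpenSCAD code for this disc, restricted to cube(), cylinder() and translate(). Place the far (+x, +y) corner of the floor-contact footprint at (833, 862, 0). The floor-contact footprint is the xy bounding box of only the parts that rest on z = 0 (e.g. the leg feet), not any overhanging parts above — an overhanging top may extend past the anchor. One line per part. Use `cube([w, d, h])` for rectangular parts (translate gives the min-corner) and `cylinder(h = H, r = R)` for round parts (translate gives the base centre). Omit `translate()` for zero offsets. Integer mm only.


translate([519, 548, 0]) cylinder(h = 57, r = 314);


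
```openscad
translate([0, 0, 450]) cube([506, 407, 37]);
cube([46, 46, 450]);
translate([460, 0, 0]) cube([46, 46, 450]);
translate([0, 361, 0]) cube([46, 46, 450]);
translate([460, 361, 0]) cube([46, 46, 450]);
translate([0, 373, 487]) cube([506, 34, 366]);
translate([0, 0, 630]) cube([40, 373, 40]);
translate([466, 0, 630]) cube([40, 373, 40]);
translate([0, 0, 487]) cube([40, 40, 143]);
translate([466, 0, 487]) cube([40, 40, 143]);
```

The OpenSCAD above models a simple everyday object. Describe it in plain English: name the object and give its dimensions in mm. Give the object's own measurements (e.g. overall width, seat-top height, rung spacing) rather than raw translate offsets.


A chair. The seat is a 506×407×37 mm slab with its top at z = 487 mm, on four 46×46 mm corner legs (flush with the seat edges, standing on z = 0). A flat backrest 34 mm thick, 366 mm tall, spans the full seat width and rises from the seat top along its +y edge, rear face flush with the rear of the seat. Two armrests of 40×40 mm section run along each side from the seat's front edge to the front of the backrest, top faces 183 mm above the seat top and outer faces flush with the seat's x-edges; a 40×40 mm post under the front of each armrest stands on the seat at the front corner.


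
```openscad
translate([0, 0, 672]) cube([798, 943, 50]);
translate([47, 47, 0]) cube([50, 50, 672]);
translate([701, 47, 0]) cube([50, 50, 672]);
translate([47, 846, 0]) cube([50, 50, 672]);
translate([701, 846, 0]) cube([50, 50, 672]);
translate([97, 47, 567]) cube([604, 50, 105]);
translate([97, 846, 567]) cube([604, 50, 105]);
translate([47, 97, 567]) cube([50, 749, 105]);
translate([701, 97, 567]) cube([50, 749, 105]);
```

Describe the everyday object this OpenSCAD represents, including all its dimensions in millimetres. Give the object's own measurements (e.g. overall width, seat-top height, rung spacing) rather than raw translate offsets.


A rectangular dining table. The top is 798×943×50 mm with its upper surface at z = 722 mm. It stands on four 50×50 mm square legs, each inset 47 mm from the nearest pair of top edges, running from the floor to the underside of the top. Four apron rails, 50 mm thick and 105 mm tall, run between adjacent legs with their top edges flush with the underside of the top and their outer faces flush with the legs' outer faces.


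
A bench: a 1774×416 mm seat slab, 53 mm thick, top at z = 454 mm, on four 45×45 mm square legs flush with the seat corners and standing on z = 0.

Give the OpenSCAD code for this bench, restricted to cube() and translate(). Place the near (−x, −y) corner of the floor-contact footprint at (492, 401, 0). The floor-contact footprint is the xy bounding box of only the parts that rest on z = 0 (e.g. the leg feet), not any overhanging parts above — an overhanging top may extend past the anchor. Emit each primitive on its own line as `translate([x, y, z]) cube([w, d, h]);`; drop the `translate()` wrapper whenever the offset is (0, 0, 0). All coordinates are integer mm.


// leg_h = 454 − 53 = 401
translate([492, 401, 401]) cube([1774, 416, 53]);
translate([492, 401, 0]) cube([45, 45, 401]);
translate([492, 772, 0]) cube([45, 45, 401]);
translate([2221, 401, 0]) cube([45, 45, 401]);
translate([2221, 772, 0]) cube([45, 45, 401]);


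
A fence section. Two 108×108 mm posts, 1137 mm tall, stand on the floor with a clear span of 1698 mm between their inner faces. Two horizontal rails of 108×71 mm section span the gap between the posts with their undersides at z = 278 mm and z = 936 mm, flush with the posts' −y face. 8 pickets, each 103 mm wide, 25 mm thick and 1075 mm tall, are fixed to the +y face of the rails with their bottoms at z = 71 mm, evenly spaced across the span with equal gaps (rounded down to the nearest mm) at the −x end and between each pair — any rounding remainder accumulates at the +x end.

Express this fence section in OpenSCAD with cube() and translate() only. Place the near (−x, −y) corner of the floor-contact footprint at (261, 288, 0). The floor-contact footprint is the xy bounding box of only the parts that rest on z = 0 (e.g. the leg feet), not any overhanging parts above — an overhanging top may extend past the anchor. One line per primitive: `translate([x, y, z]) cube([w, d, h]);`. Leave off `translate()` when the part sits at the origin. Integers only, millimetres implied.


translate([261, 288, 0]) cube([108, 108, 1137]);
translate([2067, 288, 0]) cube([108, 108, 1137]);
translate([369, 288, 278]) cube([1698, 108, 71]);
translate([369, 288, 936]) cube([1698, 108, 71]);
translate([466, 396, 71]) cube([103, 25, 1075]);
translate([666, 396, 71]) cube([103, 25, 1075]);
translate([866, 396, 71]) cube([103, 25, 1075]);
translate([1066, 396, 71]) cube([103, 25, 1075]);
translate([1266, 396, 71]) cube([103, 25, 1075]);
translate([1466, 396, 71]) cube([103, 25, 1075]);
translate([1666, 396, 71]) cube([103, 25, 1075]);
translate([1866, 396, 71]) cube([103, 25, 1075]);


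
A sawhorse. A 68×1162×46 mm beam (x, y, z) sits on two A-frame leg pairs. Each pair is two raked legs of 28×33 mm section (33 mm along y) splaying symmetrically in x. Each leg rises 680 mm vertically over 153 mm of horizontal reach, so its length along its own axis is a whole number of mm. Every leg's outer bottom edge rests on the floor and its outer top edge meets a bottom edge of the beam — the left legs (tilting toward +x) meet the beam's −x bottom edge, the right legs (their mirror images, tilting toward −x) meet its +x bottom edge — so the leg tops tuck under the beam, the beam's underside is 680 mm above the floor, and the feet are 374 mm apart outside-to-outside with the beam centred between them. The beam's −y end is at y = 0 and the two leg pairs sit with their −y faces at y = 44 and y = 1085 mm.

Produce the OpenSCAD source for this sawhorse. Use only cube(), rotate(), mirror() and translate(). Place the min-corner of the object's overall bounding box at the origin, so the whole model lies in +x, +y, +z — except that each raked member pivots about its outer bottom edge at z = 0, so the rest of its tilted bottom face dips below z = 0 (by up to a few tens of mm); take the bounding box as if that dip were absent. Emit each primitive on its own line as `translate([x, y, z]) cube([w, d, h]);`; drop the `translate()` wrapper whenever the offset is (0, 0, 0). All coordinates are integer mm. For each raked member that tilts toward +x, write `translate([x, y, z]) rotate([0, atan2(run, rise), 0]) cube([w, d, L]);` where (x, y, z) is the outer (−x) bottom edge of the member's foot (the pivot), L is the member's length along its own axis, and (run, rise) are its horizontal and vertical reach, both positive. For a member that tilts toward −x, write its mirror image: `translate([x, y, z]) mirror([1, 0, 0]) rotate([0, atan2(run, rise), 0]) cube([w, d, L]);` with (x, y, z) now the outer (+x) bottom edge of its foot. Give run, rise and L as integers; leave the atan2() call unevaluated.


translate([153, 0, 680]) cube([68, 1162, 46]);
translate([0, 44, 0]) rotate([0, atan2(153, 680), 0]) cube([28, 33, 697]);
translate([374, 44, 0]) mirror([1, 0, 0]) rotate([0, atan2(153, 680), 0]) cube([28, 33, 697]);
translate([0, 1085, 0]) rotate([0, atan2(153, 680), 0]) cube([28, 33, 697]);
translate([374, 1085, 0]) mirror([1, 0, 0]) rotate([0, atan2(153, 680), 0]) cube([28, 33, 697]);


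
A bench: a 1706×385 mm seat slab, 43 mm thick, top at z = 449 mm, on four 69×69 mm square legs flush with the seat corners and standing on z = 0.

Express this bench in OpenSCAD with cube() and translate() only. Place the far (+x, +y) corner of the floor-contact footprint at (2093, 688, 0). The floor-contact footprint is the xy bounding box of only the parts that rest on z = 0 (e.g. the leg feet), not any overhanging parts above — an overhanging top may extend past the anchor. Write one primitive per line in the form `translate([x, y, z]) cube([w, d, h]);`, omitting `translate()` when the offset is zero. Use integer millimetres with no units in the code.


// leg_h = 449 − 43 = 406
translate([387, 303, 406]) cube([1706, 385, 43]);
translate([387, 303, 0]) cube([69, 69, 406]);
translate([387, 619, 0]) cube([69, 69, 406]);
translate([2024, 303, 0]) cube([69, 69, 406]);
translate([2024, 619, 0]) cube([69, 69, 406]);


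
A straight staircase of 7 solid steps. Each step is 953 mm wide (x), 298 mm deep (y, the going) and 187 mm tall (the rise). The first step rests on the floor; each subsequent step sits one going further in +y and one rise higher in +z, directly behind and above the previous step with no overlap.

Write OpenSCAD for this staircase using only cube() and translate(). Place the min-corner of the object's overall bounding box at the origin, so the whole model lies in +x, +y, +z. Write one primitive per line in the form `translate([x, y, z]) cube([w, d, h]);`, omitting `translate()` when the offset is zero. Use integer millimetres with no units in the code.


cube([953, 298, 187]);
translate([0, 298, 187]) cube([953, 298, 187]);
translate([0, 596, 374]) cube([953, 298, 187]);
translate([0, 894, 561]) cube([953, 298, 187]);
translate([0, 1192, 748]) cube([953, 298, 187]);
translate([0, 1490, 935]) cube([953, 298, 187]);
translate([0, 1788, 1122]) cube([953, 298, 187]);


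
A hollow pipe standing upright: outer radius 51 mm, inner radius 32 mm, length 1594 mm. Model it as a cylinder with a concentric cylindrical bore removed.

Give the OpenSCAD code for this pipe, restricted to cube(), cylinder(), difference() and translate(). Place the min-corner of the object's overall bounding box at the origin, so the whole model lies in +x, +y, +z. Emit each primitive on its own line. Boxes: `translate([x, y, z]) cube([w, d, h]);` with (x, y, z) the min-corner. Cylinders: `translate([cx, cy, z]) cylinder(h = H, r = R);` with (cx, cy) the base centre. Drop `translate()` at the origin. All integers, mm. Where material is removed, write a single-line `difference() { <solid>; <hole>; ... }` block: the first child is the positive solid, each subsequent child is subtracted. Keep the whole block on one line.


difference() { translate([51, 51, 0]) cylinder(h = 1594, r = 51); translate([51, 51, 0]) cylinder(h = 1594, r = 32); }


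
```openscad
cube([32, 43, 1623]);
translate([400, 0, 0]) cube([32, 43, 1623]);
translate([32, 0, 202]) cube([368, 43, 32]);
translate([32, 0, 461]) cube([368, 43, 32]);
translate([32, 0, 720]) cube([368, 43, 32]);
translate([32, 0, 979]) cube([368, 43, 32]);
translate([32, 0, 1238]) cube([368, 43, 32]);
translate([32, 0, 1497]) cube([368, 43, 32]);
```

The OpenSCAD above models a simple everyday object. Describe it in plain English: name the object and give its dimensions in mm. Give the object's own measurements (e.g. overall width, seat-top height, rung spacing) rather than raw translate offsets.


A straight ladder. Two 32×43 mm vertical rails, 1623 mm tall, stand 432 mm apart (outside-to-outside) with their front faces coplanar on the −y side. 6 rungs, each 43 mm deep and 32 mm tall, span between the inner faces of the rails, front faces flush with the rails. The lowest rung's underside is at z = 202 mm and rungs are spaced 259 mm apart (underside to underside).


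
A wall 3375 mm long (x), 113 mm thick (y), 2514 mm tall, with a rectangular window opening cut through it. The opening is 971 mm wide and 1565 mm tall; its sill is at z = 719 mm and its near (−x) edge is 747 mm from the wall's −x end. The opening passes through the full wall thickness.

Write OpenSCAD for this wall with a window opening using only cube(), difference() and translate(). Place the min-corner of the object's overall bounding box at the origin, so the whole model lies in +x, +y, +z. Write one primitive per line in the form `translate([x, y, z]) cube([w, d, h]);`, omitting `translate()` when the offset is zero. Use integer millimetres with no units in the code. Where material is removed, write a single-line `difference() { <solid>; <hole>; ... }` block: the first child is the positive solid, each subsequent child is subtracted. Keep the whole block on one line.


difference() { cube([3375, 113, 2514]); translate([747, 0, 719]) cube([971, 113, 1565]); }


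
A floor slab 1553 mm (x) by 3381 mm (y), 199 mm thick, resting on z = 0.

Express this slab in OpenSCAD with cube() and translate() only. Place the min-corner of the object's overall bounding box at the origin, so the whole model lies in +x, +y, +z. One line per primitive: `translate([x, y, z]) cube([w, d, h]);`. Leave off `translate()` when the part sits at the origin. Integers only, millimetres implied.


cube([1553, 3381, 199]);


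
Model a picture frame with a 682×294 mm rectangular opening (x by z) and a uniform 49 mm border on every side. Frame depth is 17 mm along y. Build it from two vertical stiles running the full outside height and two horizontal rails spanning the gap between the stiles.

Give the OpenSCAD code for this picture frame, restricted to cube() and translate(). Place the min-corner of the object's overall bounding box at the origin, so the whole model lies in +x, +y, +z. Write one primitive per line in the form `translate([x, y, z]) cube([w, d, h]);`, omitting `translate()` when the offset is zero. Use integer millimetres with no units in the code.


cube([49, 17, 392]);
translate([731, 0, 0]) cube([49, 17, 392]);
translate([49, 0, 0]) cube([682, 17, 49]);
translate([49, 0, 343]) cube([682, 17, 49]);


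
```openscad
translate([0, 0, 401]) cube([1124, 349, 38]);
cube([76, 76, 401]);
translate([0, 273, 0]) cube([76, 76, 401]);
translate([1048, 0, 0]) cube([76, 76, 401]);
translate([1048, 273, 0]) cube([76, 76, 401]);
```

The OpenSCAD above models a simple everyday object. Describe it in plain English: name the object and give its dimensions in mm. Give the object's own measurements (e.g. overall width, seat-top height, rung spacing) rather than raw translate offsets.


A long wooden bench with a 1124 mm (x) × 349 mm (y) seat, 38 mm thick, its top surface 439 mm above the floor. Four 76 mm square legs at the seat corners, flush with the edges, run from z = 0 to the seat underside.


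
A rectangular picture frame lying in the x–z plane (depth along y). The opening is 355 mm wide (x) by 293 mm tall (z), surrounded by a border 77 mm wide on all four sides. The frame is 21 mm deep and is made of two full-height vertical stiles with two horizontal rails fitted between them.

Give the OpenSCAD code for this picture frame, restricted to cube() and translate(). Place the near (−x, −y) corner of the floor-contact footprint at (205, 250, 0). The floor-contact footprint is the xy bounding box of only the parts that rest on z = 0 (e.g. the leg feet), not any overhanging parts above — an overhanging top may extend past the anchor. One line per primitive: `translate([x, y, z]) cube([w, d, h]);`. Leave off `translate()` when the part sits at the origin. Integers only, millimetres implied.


translate([205, 250, 0]) cube([77, 21, 447]);
translate([637, 250, 0]) cube([77, 21, 447]);
translate([282, 250, 0]) cube([355, 21, 77]);
translate([282, 250, 370]) cube([355, 21, 77]);


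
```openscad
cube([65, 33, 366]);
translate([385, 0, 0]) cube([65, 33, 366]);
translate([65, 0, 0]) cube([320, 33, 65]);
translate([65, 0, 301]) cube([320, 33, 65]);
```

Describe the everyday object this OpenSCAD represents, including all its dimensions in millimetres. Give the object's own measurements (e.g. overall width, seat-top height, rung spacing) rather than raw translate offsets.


A rectangular picture frame lying in the x–z plane (depth along y). The opening is 320 mm wide (x) by 236 mm tall (z), surrounded by a border 65 mm wide on all four sides. The frame is 33 mm deep and is made of two full-height vertical stiles with two horizontal rails fitted between them.


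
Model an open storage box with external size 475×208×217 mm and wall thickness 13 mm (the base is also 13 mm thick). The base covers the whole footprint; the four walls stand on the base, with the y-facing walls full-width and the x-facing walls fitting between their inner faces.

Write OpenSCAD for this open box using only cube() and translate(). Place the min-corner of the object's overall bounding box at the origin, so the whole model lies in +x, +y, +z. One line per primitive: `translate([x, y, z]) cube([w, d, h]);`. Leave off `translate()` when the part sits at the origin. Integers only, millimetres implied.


cube([475, 208, 13]);
translate([0, 0, 13]) cube([475, 13, 204]);
translate([0, 195, 13]) cube([475, 13, 204]);
translate([0, 13, 13]) cube([13, 182, 204]);
translate([462, 13, 13]) cube([13, 182, 204]);


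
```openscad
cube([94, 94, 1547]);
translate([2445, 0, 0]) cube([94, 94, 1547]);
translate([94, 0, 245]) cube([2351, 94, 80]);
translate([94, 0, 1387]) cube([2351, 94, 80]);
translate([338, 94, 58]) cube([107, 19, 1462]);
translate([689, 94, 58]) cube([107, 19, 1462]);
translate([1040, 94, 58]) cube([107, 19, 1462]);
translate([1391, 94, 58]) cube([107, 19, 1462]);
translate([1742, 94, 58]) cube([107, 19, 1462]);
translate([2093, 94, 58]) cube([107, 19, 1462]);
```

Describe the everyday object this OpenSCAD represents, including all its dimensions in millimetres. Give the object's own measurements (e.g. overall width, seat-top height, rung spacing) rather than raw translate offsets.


A fence section. Two 94×94 mm posts, 1547 mm tall, stand on the floor with a clear span of 2351 mm between their inner faces. Two horizontal rails of 94×80 mm section span the gap between the posts with their undersides at z = 245 mm and z = 1387 mm, flush with the posts' −y face. 6 pickets, each 107 mm wide, 19 mm thick and 1462 mm tall, are fixed to the +y face of the rails with their bottoms at z = 58 mm, spaced across the span with a 244 mm gap after the −x post and between neighbouring pickets, with 245 mm left before the +x post.


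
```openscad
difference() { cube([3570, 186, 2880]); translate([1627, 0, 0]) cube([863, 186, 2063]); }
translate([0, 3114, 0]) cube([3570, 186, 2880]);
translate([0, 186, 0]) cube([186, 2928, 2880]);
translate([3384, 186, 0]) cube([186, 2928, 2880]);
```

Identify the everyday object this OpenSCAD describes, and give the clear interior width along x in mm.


A single room. The interior width is 3198 mm.

Four walls enclosing a rectangle with a door in the front wall — a room. Outside width 3570 minus two 186 mm walls gives 3198 mm.


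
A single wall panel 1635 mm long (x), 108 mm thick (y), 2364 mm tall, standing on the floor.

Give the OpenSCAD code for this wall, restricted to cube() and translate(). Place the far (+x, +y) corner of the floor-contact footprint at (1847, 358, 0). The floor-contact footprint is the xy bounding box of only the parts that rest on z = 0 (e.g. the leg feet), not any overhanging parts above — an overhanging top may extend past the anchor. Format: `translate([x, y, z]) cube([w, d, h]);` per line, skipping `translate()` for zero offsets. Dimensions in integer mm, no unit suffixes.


translate([212, 250, 0]) cube([1635, 108, 2364]);


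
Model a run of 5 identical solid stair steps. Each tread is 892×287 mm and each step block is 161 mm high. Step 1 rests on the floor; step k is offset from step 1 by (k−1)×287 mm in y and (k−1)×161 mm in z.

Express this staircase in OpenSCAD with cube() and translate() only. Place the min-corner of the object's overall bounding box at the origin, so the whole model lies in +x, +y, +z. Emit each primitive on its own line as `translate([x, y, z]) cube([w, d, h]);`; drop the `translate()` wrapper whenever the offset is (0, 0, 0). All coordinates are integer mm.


cube([892, 287, 161]);
translate([0, 287, 161]) cube([892, 287, 161]);
translate([0, 574, 322]) cube([892, 287, 161]);
translate([0, 861, 483]) cube([892, 287, 161]);
translate([0, 1148, 644]) cube([892, 287, 161]);


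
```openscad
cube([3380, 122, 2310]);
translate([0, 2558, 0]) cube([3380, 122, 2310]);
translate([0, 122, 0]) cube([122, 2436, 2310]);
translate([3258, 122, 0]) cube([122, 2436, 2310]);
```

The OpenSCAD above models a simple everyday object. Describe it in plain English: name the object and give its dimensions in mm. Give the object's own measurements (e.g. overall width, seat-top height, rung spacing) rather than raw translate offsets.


The wall frame of a small rectangular building: four walls, each 2310 mm tall and 122 mm thick, enclosing a footprint 3380 mm (x) by 2680 mm (y) outside-to-outside, with no floor or roof. The front and back walls (the −y and +y sides) span the full width; the two side walls fit between them.


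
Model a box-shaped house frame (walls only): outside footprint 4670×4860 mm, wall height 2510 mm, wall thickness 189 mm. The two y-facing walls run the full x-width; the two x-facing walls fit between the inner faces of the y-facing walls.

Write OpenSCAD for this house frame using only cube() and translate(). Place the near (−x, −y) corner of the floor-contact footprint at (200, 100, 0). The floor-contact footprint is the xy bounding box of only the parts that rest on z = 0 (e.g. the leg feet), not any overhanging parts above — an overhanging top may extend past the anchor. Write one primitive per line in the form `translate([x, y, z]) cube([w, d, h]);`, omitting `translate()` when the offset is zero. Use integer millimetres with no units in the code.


translate([200, 100, 0]) cube([4670, 189, 2510]);
translate([200, 4771, 0]) cube([4670, 189, 2510]);
translate([200, 289, 0]) cube([189, 4482, 2510]);
translate([4681, 289, 0]) cube([189, 4482, 2510]);


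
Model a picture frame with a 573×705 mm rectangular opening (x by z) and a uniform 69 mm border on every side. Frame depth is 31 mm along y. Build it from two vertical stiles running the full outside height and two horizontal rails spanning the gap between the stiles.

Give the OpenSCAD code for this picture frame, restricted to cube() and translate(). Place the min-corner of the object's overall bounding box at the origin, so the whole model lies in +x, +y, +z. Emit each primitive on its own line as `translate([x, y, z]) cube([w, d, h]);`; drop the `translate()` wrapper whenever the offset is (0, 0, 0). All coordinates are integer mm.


cube([69, 31, 843]);
translate([642, 0, 0]) cube([69, 31, 843]);
translate([69, 0, 0]) cube([573, 31, 69]);
translate([69, 0, 774]) cube([573, 31, 69]);


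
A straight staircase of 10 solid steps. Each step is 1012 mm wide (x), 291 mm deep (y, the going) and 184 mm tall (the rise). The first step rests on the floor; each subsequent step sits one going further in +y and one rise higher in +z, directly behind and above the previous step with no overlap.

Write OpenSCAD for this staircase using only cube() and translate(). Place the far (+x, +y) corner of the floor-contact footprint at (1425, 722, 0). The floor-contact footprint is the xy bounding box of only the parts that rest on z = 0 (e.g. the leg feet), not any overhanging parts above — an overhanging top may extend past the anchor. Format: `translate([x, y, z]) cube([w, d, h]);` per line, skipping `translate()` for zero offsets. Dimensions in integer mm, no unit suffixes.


translate([413, 431, 0]) cube([1012, 291, 184]);
translate([413, 722, 184]) cube([1012, 291, 184]);
translate([413, 1013, 368]) cube([1012, 291, 184]);
translate([413, 1304, 552]) cube([1012, 291, 184]);
translate([413, 1595, 736]) cube([1012, 291, 184]);
translate([413, 1886, 920]) cube([1012, 291, 184]);
translate([413, 2177, 1104]) cube([1012, 291, 184]);
translate([413, 2468, 1288]) cube([1012, 291, 184]);
translate([413, 2759, 1472]) cube([1012, 291, 184]);
translate([413, 3050, 1656]) cube([1012, 291, 184]);


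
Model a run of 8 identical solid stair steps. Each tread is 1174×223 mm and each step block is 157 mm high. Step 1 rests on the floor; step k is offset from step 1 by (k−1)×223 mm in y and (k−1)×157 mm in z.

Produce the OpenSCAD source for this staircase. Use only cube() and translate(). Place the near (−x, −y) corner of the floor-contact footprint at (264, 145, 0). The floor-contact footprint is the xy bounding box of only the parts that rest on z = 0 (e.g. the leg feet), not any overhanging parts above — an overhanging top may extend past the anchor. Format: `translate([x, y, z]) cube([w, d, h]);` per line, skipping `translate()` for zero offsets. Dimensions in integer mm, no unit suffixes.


translate([264, 145, 0]) cube([1174, 223, 157]);
translate([264, 368, 157]) cube([1174, 223, 157]);
translate([264, 591, 314]) cube([1174, 223, 157]);
translate([264, 814, 471]) cube([1174, 223, 157]);
translate([264, 1037, 628]) cube([1174, 223, 157]);
translate([264, 1260, 785]) cube([1174, 223, 157]);
translate([264, 1483, 942]) cube([1174, 223, 157]);
translate([264, 1706, 1099]) cube([1174, 223, 157]);


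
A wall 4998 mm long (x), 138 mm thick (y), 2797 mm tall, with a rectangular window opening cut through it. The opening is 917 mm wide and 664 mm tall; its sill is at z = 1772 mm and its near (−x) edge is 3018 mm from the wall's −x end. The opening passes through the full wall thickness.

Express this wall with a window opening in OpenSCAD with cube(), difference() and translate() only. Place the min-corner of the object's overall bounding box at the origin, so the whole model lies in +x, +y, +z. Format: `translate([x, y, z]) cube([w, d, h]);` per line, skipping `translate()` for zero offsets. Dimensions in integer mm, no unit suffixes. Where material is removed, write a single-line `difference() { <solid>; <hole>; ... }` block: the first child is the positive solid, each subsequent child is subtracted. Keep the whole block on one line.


difference() { cube([4998, 138, 2797]); translate([3018, 0, 1772]) cube([917, 138, 664]); }


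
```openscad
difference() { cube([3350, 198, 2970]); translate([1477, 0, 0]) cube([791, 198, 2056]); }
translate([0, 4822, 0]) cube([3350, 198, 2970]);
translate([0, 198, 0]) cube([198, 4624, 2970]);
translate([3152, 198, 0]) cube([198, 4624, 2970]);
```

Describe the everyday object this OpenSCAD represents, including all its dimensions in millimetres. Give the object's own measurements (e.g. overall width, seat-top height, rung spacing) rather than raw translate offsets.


A single room: four walls, each 2970 mm tall and 198 mm thick, enclosing an outside footprint 3350×5020 mm (x × y), no floor or roof. The front and back walls (−y and +y sides) run the full x-width; the side walls fit between their inner faces. A door opening 791 mm wide and 2056 mm tall is cut through the front wall from the floor up, its −x edge 1477 mm from the wall's −x end.


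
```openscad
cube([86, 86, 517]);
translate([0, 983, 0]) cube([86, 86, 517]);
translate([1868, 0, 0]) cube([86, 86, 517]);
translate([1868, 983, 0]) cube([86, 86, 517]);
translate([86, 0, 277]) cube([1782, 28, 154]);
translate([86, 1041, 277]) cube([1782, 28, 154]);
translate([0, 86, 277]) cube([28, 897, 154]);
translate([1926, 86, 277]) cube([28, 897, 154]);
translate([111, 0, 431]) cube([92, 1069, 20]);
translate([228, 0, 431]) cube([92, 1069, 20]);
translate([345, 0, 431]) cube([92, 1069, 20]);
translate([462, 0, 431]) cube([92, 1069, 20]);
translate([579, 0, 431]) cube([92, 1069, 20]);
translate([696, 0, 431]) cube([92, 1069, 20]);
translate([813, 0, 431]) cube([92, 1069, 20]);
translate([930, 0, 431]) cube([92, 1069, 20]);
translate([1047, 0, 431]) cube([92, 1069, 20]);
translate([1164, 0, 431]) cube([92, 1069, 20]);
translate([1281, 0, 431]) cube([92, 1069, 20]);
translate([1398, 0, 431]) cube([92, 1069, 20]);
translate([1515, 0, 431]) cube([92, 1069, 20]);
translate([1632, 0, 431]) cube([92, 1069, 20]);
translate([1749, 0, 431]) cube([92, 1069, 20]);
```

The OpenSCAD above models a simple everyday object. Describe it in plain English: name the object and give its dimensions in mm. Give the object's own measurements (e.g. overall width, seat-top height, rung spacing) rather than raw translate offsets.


A bed frame 1954 mm long (x) by 1069 mm wide (y). Four 86×86 mm corner posts, 517 mm tall, at the corners of the footprint. Four rails of 28 mm thickness and 154 mm height run between adjacent posts with their undersides at z = 277 mm, their outer faces flush with the outside of the frame (the two x-running rails run between the posts' inner faces; the two y-running rails run between the posts' inner faces). 15 slats, each 92 mm wide (x) and 20 mm thick, lie across the top of the two x-running rails, running the full 1069 mm width of the frame in y; along x they sit between the end posts with a 25 mm gap after the −x posts and between neighbouring slats, leaving 27 mm before the +x posts.


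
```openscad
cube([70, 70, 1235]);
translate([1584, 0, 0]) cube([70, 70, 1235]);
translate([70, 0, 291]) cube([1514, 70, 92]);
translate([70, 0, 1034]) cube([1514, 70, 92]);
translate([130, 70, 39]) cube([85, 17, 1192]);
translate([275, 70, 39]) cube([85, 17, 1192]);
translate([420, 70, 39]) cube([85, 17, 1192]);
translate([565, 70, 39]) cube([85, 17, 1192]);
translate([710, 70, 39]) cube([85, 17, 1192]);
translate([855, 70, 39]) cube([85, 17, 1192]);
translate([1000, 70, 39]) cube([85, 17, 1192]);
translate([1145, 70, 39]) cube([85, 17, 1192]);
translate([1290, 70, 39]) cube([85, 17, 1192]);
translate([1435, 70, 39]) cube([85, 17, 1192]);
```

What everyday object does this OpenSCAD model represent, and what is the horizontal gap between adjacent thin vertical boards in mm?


A fence section. The picket gap is 60 mm.

Two posts, two rails, 10 pickets — a fence section. Span 1514 mm holds 10 pickets of 85 mm with 11 equal gaps: ⌊(1514 − 10·85) / 11⌋ = 60 mm.


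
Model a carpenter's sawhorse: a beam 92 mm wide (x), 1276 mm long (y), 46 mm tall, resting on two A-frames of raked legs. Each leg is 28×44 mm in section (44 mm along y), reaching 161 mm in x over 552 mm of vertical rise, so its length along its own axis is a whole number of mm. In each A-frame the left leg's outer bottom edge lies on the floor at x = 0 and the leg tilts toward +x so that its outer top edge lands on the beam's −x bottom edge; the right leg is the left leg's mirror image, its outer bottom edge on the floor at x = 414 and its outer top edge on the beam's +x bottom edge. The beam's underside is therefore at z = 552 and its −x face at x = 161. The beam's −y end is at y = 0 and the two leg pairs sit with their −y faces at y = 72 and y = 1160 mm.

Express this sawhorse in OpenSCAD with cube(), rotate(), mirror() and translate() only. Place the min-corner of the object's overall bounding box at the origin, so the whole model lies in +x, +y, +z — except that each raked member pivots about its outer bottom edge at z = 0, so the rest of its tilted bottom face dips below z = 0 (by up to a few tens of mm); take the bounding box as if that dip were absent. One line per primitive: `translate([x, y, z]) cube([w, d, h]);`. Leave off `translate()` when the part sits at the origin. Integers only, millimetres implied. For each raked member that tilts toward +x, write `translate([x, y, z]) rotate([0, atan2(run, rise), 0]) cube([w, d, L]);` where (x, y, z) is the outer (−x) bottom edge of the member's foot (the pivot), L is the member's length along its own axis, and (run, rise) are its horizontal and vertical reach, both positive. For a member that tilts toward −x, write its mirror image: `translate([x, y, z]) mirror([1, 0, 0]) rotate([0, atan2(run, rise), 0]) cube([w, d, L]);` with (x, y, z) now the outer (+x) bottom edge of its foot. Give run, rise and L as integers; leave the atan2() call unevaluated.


translate([161, 0, 552]) cube([92, 1276, 46]);
translate([0, 72, 0]) rotate([0, atan2(161, 552), 0]) cube([28, 44, 575]);
translate([414, 72, 0]) mirror([1, 0, 0]) rotate([0, atan2(161, 552), 0]) cube([28, 44, 575]);
translate([0, 1160, 0]) rotate([0, atan2(161, 552), 0]) cube([28, 44, 575]);
translate([414, 1160, 0]) mirror([1, 0, 0]) rotate([0, atan2(161, 552), 0]) cube([28, 44, 575]);


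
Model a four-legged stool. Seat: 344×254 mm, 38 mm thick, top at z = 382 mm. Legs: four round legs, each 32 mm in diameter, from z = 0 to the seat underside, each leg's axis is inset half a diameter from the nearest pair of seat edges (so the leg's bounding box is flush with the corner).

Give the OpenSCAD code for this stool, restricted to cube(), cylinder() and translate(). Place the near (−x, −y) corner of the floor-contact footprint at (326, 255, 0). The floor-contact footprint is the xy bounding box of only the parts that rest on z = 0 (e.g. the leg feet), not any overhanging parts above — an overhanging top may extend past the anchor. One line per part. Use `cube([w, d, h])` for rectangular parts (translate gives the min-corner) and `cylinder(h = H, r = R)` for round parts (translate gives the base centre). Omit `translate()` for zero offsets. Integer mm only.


translate([326, 255, 344]) cube([344, 254, 38]);
translate([342, 271, 0]) cylinder(h = 344, r = 16);
translate([654, 271, 0]) cylinder(h = 344, r = 16);
translate([342, 493, 0]) cylinder(h = 344, r = 16);
translate([654, 493, 0]) cylinder(h = 344, r = 16);


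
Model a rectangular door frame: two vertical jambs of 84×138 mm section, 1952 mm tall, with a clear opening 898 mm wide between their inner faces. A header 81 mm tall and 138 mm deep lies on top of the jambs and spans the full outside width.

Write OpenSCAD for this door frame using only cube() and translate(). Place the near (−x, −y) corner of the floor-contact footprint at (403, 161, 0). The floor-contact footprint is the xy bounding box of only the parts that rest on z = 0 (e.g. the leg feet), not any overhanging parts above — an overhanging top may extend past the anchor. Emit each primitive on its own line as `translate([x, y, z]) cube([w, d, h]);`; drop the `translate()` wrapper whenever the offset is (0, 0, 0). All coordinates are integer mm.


translate([403, 161, 0]) cube([84, 138, 1952]);
translate([1385, 161, 0]) cube([84, 138, 1952]);
translate([403, 161, 1952]) cube([1066, 138, 81]);


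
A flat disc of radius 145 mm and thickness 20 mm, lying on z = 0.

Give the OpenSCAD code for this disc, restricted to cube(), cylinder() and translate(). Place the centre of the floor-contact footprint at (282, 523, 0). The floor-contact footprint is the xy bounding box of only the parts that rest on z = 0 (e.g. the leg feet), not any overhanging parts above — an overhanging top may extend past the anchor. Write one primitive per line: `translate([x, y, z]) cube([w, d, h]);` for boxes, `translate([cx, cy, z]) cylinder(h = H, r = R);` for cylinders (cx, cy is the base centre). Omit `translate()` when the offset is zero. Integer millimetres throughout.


translate([282, 523, 0]) cylinder(h = 20, r = 145);


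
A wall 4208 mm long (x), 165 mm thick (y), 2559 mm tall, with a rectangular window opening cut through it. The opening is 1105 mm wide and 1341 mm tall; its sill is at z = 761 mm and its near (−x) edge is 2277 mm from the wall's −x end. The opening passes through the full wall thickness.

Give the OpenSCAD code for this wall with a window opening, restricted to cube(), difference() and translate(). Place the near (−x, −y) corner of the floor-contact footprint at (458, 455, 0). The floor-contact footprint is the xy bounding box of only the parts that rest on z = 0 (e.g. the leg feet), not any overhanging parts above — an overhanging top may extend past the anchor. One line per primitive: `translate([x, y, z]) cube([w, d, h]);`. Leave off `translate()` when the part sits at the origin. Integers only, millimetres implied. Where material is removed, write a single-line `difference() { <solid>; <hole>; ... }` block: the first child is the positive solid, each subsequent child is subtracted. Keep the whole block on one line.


difference() { translate([458, 455, 0]) cube([4208, 165, 2559]); translate([2735, 455, 761]) cube([1105, 165, 1341]); }


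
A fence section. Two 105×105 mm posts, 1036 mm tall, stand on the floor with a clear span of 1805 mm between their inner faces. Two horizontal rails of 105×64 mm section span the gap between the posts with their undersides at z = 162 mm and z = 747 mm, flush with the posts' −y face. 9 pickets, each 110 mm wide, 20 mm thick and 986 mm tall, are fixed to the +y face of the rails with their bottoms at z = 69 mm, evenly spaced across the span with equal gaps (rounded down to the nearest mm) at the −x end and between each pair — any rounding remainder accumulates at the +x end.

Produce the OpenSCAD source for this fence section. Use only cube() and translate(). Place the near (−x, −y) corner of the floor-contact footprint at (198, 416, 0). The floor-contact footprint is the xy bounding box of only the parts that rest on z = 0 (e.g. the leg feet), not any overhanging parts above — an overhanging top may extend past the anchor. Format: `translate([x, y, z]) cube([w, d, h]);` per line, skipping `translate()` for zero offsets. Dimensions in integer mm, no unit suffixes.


translate([198, 416, 0]) cube([105, 105, 1036]);
translate([2108, 416, 0]) cube([105, 105, 1036]);
translate([303, 416, 162]) cube([1805, 105, 64]);
translate([303, 416, 747]) cube([1805, 105, 64]);
translate([384, 521, 69]) cube([110, 20, 986]);
translate([575, 521, 69]) cube([110, 20, 986]);
translate([766, 521, 69]) cube([110, 20, 986]);
translate([957, 521, 69]) cube([110, 20, 986]);
translate([1148, 521, 69]) cube([110, 20, 986]);
translate([1339, 521, 69]) cube([110, 20, 986]);
translate([1530, 521, 69]) cube([110, 20, 986]);
translate([1721, 521, 69]) cube([110, 20, 986]);
translate([1912, 521, 69]) cube([110, 20, 986]);


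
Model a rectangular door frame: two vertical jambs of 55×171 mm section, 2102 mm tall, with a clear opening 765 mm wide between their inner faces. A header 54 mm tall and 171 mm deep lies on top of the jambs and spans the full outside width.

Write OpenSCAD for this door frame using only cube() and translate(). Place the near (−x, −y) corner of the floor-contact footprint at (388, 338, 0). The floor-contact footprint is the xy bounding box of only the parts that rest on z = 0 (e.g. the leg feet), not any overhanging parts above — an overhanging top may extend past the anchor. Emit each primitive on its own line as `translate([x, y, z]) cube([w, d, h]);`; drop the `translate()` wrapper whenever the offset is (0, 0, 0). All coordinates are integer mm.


translate([388, 338, 0]) cube([55, 171, 2102]);
translate([1208, 338, 0]) cube([55, 171, 2102]);
translate([388, 338, 2102]) cube([875, 171, 54]);
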